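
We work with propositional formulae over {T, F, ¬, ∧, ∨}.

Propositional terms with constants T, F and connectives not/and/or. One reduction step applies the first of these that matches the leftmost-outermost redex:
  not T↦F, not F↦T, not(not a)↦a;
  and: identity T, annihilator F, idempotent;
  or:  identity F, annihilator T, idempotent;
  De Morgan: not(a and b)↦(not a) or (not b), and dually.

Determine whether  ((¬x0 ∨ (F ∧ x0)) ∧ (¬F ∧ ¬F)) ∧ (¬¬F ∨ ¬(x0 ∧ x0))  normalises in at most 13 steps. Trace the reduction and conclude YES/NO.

  start: ((¬x0 ∨ (F ∧ x0)) ∧ (¬F ∧ ¬F)) ∧ (¬¬F ∨ ¬(x0 ∧ x0))
  →1  ((¬x0 ∨ F) ∧ (¬F ∧ ¬F)) ∧ (¬¬F ∨ ¬(x0 ∧ x0))
  →2  (¬x0 ∧ (¬F ∧ ¬F)) ∧ (¬¬F ∨ ¬(x0 ∧ x0))
  →3  (¬x0 ∧ ¬F) ∧ (¬¬F ∨ ¬(x0 ∧ x0))
  →4  (¬x0 ∧ T) ∧ (¬¬F ∨ ¬(x0 ∧ x0))
  →5  ¬x0 ∧ (¬¬F ∨ ¬(x0 ∧ x0))
  →6  ¬x0 ∧ (F ∨ ¬(x0 ∧ x0))
  →7  ¬x0 ∧ ¬(x0 ∧ x0)
  →8  ¬x0 ∧ (¬x0 ∨ ¬x0)
  →9  ¬x0 ∧ ¬x0
  →10  ¬x0

Answer: YES — reaches normal form ¬x0 in 10 ≤ 13 steps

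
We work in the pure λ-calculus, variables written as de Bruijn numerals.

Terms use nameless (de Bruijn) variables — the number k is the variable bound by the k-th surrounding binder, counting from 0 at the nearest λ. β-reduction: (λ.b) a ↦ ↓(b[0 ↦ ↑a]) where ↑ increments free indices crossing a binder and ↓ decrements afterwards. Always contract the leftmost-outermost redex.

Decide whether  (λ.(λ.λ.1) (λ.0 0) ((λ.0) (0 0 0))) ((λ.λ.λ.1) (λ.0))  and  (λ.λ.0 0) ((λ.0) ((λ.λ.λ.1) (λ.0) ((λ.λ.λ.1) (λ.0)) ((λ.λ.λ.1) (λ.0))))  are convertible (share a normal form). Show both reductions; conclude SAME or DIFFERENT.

Term A:
  start: (λ.(λ.λ.1) (λ.0 0) ((λ.0) (0 0 0))) ((λ.λ.λ.1) (λ.0))
  →1  (λ.λ.1) (λ.0 0) ((λ.0) ((λ.λ.λ.1) (λ.0) ((λ.λ.λ.1) (λ.0)) ((λ.λ.λ.1) (λ.0))))
  →2  (λ.λ.0 0) ((λ.0) ((λ.λ.λ.1) (λ.0) ((λ.λ.λ.1) (λ.0)) ((λ.λ.λ.1) (λ.0))))
  →3  λ.0 0

Term B:
  start: (λ.λ.0 0) ((λ.0) ((λ.λ.λ.1) (λ.0) ((λ.λ.λ.1) (λ.0)) ((λ.λ.λ.1) (λ.0))))
  →1  λ.0 0

Answer: SAME — A ⇓ λ.0 0, B ⇓ λ.0 0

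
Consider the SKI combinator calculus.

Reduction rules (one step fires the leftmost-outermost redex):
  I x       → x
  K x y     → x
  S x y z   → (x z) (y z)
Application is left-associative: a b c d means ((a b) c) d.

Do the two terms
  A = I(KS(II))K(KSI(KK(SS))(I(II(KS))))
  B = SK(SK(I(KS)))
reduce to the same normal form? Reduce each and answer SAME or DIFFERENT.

Answer: SAME — A ⇓ SK(SK(KS)), B ⇓ SK(SK(KS))

Working:
Term A:
  start: I(KS(II))K(KSI(KK(SS))(I(II(KS))))
  [1] KS(II)K(KSI(KK(SS))(I(II(KS))))
  [2] SK(KSI(KK(SS))(I(II(KS))))
  [3] SK(S(KK(SS))(I(II(KS))))
  [4] SK(SK(I(II(KS))))
  [5] SK(SK(II(KS)))
  [6] SK(SK(I(KS)))
  [7] SK(SK(KS))

Term B:
  start: SK(SK(I(KS)))
  [1] SK(SK(KS))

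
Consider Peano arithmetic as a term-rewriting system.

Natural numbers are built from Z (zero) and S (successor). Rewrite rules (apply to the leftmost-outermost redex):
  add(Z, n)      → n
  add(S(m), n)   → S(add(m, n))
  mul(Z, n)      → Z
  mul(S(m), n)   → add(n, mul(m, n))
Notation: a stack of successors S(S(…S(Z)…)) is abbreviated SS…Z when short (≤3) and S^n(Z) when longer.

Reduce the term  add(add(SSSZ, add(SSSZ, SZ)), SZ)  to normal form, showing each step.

Answer: normal form = S^8(Z)  (in 16 steps)

Reduction:
  start: add(add(SSSZ, add(SSSZ, SZ)), SZ)
  step 1: add(S(add(SSZ, add(SSSZ, SZ))), SZ)
  step 2: S(add(add(SSZ, add(SSSZ, SZ)), SZ))
  step 3: S(add(S(add(SZ, add(SSSZ, SZ))), SZ))
  step 4: S(S(add(add(SZ, add(SSSZ, SZ)), SZ)))
  step 5: S(S(add(S(add(Z, add(SSSZ, SZ))), SZ)))
  step 6: S(S(S(add(add(Z, add(SSSZ, SZ)), SZ))))
  step 7: S(S(S(add(add(SSSZ, SZ), SZ))))
  step 8: S(S(S(add(S(add(SSZ, SZ)), SZ))))
  step 9: S(S(S(S(add(add(SSZ, SZ), SZ)))))
  step 10: S(S(S(S(add(S(add(SZ, SZ)), SZ)))))
  step 11: S(S(S(S(S(add(add(SZ, SZ), SZ))))))
  step 12: S(S(S(S(S(add(S(add(Z, SZ)), SZ))))))
  step 13: S(S(S(S(S(S(add(add(Z, SZ), SZ)))))))
  step 14: S(S(S(S(S(S(add(SZ, SZ)))))))
  step 15: S(S(S(S(S(S(S(add(Z, SZ))))))))
  step 16: S^8(Z)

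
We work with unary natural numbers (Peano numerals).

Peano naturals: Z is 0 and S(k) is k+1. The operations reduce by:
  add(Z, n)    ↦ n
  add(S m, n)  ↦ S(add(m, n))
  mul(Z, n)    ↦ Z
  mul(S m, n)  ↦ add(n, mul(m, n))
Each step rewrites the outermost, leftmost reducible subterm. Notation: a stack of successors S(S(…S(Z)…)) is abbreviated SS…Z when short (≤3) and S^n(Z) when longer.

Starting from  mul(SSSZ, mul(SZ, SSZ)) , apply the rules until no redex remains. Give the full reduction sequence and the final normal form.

Answer: normal form = S^6(Z)  (in 28 steps)

Derivation:
  start: mul(SSSZ, mul(SZ, SSZ))
  →1  add(mul(SZ, SSZ), mul(SSZ, mul(SZ, SSZ)))
  →2  add(add(SSZ, mul(Z, SSZ)), mul(SSZ, mul(SZ, SSZ)))
  →3  add(S(add(SZ, mul(Z, SSZ))), mul(SSZ, mul(SZ, SSZ)))
  →4  S(add(add(SZ, mul(Z, SSZ)), mul(SSZ, mul(SZ, SSZ))))
  →5  S(add(S(add(Z, mul(Z, SSZ))), mul(SSZ, mul(SZ, SSZ))))
  →6  S(S(add(add(Z, mul(Z, SSZ)), mul(SSZ, mul(SZ, SSZ)))))
  →7  S(S(add(mul(Z, SSZ), mul(SSZ, mul(SZ, SSZ)))))
  →8  S(S(add(Z, mul(SSZ, mul(SZ, SSZ)))))
  →9  S(S(mul(SSZ, mul(SZ, SSZ))))
  →10  S(S(add(mul(SZ, SSZ), mul(SZ, mul(SZ, SSZ)))))
  →11  S(S(add(add(SSZ, mul(Z, SSZ)), mul(SZ, mul(SZ, SSZ)))))
  →12  S(S(add(S(add(SZ, mul(Z, SSZ))), mul(SZ, mul(SZ, SSZ)))))
  →13  S(S(S(add(add(SZ, mul(Z, SSZ)), mul(SZ, mul(SZ, SSZ))))))
  →14  S(S(S(add(S(add(Z, mul(Z, SSZ))), mul(SZ, mul(SZ, SSZ))))))
  →15  S(S(S(S(add(add(Z, mul(Z, SSZ)), mul(SZ, mul(SZ, SSZ)))))))
  →16  S(S(S(S(add(mul(Z, SSZ), mul(SZ, mul(SZ, SSZ)))))))
  →17  S(S(S(S(add(Z, mul(SZ, mul(SZ, SSZ)))))))
  →18  S(S(S(S(mul(SZ, mul(SZ, SSZ))))))
  →19  S(S(S(S(add(mul(SZ, SSZ), mul(Z, mul(SZ, SSZ)))))))
  →20  S(S(S(S(add(add(SSZ, mul(Z, SSZ)), mul(Z, mul(SZ, SSZ)))))))
  →21  S(S(S(S(add(S(add(SZ, mul(Z, SSZ))), mul(Z, mul(SZ, SSZ)))))))
  →22  S(S(S(S(S(add(add(SZ, mul(Z, SSZ)), mul(Z, mul(SZ, SSZ))))))))
  →23  S(S(S(S(S(add(S(add(Z, mul(Z, SSZ))), mul(Z, mul(SZ, SSZ))))))))
  →24  S(S(S(S(S(S(add(add(Z, mul(Z, SSZ)), mul(Z, mul(SZ, SSZ)))))))))
  →25  S(S(S(S(S(S(add(mul(Z, SSZ), mul(Z, mul(SZ, SSZ)))))))))
  →26  S(S(S(S(S(S(add(Z, mul(Z, mul(SZ, SSZ)))))))))
  →27  S(S(S(S(S(S(mul(Z, mul(SZ, SSZ))))))))
  →28  S^6(Z)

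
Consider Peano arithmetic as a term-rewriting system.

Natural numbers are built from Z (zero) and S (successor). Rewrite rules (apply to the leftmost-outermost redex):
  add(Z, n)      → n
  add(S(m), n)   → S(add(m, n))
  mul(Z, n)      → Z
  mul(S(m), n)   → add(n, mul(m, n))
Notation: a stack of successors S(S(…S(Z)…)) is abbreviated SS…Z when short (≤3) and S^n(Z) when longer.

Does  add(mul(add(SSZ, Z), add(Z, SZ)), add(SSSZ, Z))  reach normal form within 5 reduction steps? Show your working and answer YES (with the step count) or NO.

  start: add(mul(add(SSZ, Z), add(Z, SZ)), add(SSSZ, Z))
  step 1: add(mul(S(add(SZ, Z)), add(Z, SZ)), add(SSSZ, Z))
  step 2: add(add(add(Z, SZ), mul(add(SZ, Z), add(Z, SZ))), add(SSSZ, Z))
  step 3: add(add(SZ, mul(add(SZ, Z), add(Z, SZ))), add(SSSZ, Z))
  step 4: add(S(add(Z, mul(add(SZ, Z), add(Z, SZ)))), add(SSSZ, Z))
  step 5: S(add(add(Z, mul(add(SZ, Z), add(Z, SZ))), add(SSSZ, Z)))

Answer: NO — after 5 steps the term is S(add(add(Z, mul(add(SZ, Z), add(Z, SZ))), add(SSSZ, Z))), not yet normal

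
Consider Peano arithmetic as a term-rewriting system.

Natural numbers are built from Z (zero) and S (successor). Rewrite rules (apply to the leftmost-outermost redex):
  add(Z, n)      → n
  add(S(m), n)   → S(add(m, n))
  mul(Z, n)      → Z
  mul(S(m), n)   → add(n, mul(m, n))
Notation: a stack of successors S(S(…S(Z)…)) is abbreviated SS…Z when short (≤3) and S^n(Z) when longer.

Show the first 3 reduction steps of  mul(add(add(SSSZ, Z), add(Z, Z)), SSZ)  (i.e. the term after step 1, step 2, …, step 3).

  start: mul(add(add(SSSZ, Z), add(Z, Z)), SSZ)
  [1] mul(add(S(add(SSZ, Z)), add(Z, Z)), SSZ)
  [2] mul(S(add(add(SSZ, Z), add(Z, Z))), SSZ)
  [3] add(SSZ, mul(add(add(SSZ, Z), add(Z, Z)), SSZ))

Answer: after 3 steps: add(SSZ, mul(add(add(SSZ, Z), add(Z, Z)), SSZ))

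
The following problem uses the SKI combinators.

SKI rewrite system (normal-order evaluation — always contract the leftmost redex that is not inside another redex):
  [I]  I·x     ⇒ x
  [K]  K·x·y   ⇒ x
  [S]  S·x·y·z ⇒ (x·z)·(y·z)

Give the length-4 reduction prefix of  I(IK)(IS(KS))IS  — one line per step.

Answer: after 4 steps: S(KS)S

Derivation:
  start: I(IK)(IS(KS))IS
  [1] IK(IS(KS))IS
  [2] K(IS(KS))IS
  [3] IS(KS)S
  [4] S(KS)S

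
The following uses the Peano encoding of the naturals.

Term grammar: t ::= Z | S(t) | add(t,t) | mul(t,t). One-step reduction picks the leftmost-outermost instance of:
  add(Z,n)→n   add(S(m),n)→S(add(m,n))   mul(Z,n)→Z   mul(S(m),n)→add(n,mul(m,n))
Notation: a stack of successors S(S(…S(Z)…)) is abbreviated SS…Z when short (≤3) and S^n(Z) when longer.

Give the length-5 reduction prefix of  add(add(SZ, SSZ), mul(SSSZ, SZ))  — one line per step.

  start: add(add(SZ, SSZ), mul(SSSZ, SZ))
  [1] add(S(add(Z, SSZ)), mul(SSSZ, SZ))
  [2] S(add(add(Z, SSZ), mul(SSSZ, SZ)))
  [3] S(add(SSZ, mul(SSSZ, SZ)))
  [4] S(S(add(SZ, mul(SSSZ, SZ))))
  [5] S(S(S(add(Z, mul(SSSZ, SZ)))))

Answer: after 5 steps: S(S(S(add(Z, mul(SSSZ, SZ)))))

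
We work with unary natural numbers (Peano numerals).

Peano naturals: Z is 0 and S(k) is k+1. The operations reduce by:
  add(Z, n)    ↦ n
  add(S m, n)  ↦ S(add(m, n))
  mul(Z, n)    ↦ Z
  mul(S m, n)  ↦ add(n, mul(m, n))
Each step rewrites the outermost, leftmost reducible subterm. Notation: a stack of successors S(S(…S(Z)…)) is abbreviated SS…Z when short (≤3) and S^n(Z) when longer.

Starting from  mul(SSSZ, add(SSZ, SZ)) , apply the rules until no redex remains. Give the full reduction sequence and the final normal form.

  start: mul(SSSZ, add(SSZ, SZ))
  step 1: add(add(SSZ, SZ), mul(SSZ, add(SSZ, SZ)))
  step 2: add(S(add(SZ, SZ)), mul(SSZ, add(SSZ, SZ)))
  step 3: S(add(add(SZ, SZ), mul(SSZ, add(SSZ, SZ))))
  step 4: S(add(S(add(Z, SZ)), mul(SSZ, add(SSZ, SZ))))
  step 5: S(S(add(add(Z, SZ), mul(SSZ, add(SSZ, SZ)))))
  step 6: S(S(add(SZ, mul(SSZ, add(SSZ, SZ)))))
  step 7: S(S(S(add(Z, mul(SSZ, add(SSZ, SZ))))))
  step 8: S(S(S(mul(SSZ, add(SSZ, SZ)))))
  step 9: S(S(S(add(add(SSZ, SZ), mul(SZ, add(SSZ, SZ))))))
  step 10: S(S(S(add(S(add(SZ, SZ)), mul(SZ, add(SSZ, SZ))))))
  step 11: S(S(S(S(add(add(SZ, SZ), mul(SZ, add(SSZ, SZ)))))))
  step 12: S(S(S(S(add(S(add(Z, SZ)), mul(SZ, add(SSZ, SZ)))))))
  step 13: S(S(S(S(S(add(add(Z, SZ), mul(SZ, add(SSZ, SZ))))))))
  step 14: S(S(S(S(S(add(SZ, mul(SZ, add(SSZ, SZ))))))))
  step 15: S(S(S(S(S(S(add(Z, mul(SZ, add(SSZ, SZ)))))))))
  step 16: S(S(S(S(S(S(mul(SZ, add(SSZ, SZ))))))))
  step 17: S(S(S(S(S(S(add(add(SSZ, SZ), mul(Z, add(SSZ, SZ)))))))))
  step 18: S(S(S(S(S(S(add(S(add(SZ, SZ)), mul(Z, add(SSZ, SZ)))))))))
  step 19: S(S(S(S(S(S(S(add(add(SZ, SZ), mul(Z, add(SSZ, SZ))))))))))
  step 20: S(S(S(S(S(S(S(add(S(add(Z, SZ)), mul(Z, add(SSZ, SZ))))))))))
  step 21: S(S(S(S(S(S(S(S(add(add(Z, SZ), mul(Z, add(SSZ, SZ)))))))))))
  step 22: S(S(S(S(S(S(S(S(add(SZ, mul(Z, add(SSZ, SZ)))))))))))
  step 23: S(S(S(S(S(S(S(S(S(add(Z, mul(Z, add(SSZ, SZ))))))))))))
  step 24: S(S(S(S(S(S(S(S(S(mul(Z, add(SSZ, SZ)))))))))))
  step 25: S^9(Z)

Answer: normal form = S^9(Z)  (in 25 steps)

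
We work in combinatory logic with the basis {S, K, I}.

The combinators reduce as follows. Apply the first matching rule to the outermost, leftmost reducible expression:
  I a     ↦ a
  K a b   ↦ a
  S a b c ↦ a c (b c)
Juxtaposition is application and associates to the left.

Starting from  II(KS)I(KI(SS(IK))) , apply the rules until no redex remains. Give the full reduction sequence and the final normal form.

Answer: normal form = SI  (in 4 steps)

Working:
  start: II(KS)I(KI(SS(IK)))
  step 1: I(KS)I(KI(SS(IK)))
  step 2: KSI(KI(SS(IK)))
  step 3: S(KI(SS(IK)))
  step 4: SI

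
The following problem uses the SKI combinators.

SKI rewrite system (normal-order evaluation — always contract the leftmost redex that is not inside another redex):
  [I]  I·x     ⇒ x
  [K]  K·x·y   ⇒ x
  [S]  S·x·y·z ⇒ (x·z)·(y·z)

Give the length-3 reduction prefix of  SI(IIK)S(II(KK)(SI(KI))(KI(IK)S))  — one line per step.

  start: SI(IIK)S(II(KK)(SI(KI))(KI(IK)S))
  [1] IS(IIKS)(II(KK)(SI(KI))(KI(IK)S))
  [2] S(IIKS)(II(KK)(SI(KI))(KI(IK)S))
  [3] S(IKS)(II(KK)(SI(KI))(KI(IK)S))

Answer: after 3 steps: S(IKS)(II(KK)(SI(KI))(KI(IK)S))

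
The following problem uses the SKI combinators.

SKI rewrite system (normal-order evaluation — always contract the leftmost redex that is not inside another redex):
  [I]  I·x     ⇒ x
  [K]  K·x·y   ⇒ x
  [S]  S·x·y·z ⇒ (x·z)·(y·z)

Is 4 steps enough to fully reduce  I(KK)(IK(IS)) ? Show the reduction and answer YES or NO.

  start: I(KK)(IK(IS))
  →1  KK(IK(IS))
  →2  K

Answer: YES — reaches normal form K in 2 ≤ 4 steps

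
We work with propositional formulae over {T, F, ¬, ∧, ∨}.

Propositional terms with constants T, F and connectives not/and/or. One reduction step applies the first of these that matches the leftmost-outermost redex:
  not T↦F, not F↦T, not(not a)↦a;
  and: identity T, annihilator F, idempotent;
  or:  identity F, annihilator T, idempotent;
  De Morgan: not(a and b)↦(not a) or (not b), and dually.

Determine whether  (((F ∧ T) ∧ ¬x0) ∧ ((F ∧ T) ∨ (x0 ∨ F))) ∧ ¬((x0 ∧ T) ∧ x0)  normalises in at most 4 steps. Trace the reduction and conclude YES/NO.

  start: (((F ∧ T) ∧ ¬x0) ∧ ((F ∧ T) ∨ (x0 ∨ F))) ∧ ¬((x0 ∧ T) ∧ x0)
  →1  ((F ∧ ¬x0) ∧ ((F ∧ T) ∨ (x0 ∨ F))) ∧ ¬((x0 ∧ T) ∧ x0)
  →2  (F ∧ ((F ∧ T) ∨ (x0 ∨ F))) ∧ ¬((x0 ∧ T) ∧ x0)
  →3  F ∧ ¬((x0 ∧ T) ∧ x0)
  →4  F

Answer: YES — reaches normal form F in 4 ≤ 4 steps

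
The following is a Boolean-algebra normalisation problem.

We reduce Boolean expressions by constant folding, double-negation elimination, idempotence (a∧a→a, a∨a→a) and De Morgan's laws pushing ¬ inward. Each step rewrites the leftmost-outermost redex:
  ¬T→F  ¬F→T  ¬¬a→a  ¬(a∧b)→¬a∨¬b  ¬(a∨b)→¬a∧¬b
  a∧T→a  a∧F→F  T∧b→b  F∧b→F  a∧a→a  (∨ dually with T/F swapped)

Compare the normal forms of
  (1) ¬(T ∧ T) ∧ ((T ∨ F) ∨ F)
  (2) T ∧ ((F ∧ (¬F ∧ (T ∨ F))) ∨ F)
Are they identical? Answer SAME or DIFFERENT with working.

Term A:
  start: ¬(T ∧ T) ∧ ((T ∨ F) ∨ F)
  →1  (¬T ∨ ¬T) ∧ ((T ∨ F) ∨ F)
  →2  ¬T ∧ ((T ∨ F) ∨ F)
  →3  F ∧ ((T ∨ F) ∨ F)
  →4  F

Term B:
  start: T ∧ ((F ∧ (¬F ∧ (T ∨ F))) ∨ F)
  →1  (F ∧ (¬F ∧ (T ∨ F))) ∨ F
  →2  F ∧ (¬F ∧ (T ∨ F))
  →3  F

Answer: SAME — A ⇓ F, B ⇓ F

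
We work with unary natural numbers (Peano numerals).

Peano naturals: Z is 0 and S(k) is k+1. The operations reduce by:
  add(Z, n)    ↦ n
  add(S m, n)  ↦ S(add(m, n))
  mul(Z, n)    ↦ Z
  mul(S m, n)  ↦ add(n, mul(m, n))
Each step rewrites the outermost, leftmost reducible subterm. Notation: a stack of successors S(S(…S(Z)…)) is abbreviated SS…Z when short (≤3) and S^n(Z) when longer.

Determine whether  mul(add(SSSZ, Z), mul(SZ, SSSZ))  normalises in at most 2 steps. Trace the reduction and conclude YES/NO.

  start: mul(add(SSSZ, Z), mul(SZ, SSSZ))
  [1] mul(S(add(SSZ, Z)), mul(SZ, SSSZ))
  [2] add(mul(SZ, SSSZ), mul(add(SSZ, Z), mul(SZ, SSSZ)))

Answer: NO — after 2 steps the term is add(mul(SZ, SSSZ), mul(add(SSZ, Z), mul(SZ, SSSZ))), not yet normal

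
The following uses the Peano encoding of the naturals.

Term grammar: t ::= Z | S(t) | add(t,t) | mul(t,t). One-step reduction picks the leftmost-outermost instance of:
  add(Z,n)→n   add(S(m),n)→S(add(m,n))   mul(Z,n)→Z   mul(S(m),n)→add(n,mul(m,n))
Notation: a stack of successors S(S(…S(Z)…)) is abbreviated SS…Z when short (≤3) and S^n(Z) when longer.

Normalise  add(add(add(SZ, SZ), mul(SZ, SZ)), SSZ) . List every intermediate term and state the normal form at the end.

Answer: normal form = S^5(Z)  (in 13 steps)

Derivation:
  start: add(add(add(SZ, SZ), mul(SZ, SZ)), SSZ)
  step 1: add(add(S(add(Z, SZ)), mul(SZ, SZ)), SSZ)
  step 2: add(S(add(add(Z, SZ), mul(SZ, SZ))), SSZ)
  step 3: S(add(add(add(Z, SZ), mul(SZ, SZ)), SSZ))
  step 4: S(add(add(SZ, mul(SZ, SZ)), SSZ))
  step 5: S(add(S(add(Z, mul(SZ, SZ))), SSZ))
  step 6: S(S(add(add(Z, mul(SZ, SZ)), SSZ)))
  step 7: S(S(add(mul(SZ, SZ), SSZ)))
  step 8: S(S(add(add(SZ, mul(Z, SZ)), SSZ)))
  step 9: S(S(add(S(add(Z, mul(Z, SZ))), SSZ)))
  step 10: S(S(S(add(add(Z, mul(Z, SZ)), SSZ))))
  step 11: S(S(S(add(mul(Z, SZ), SSZ))))
  step 12: S(S(S(add(Z, SSZ))))
  step 13: S^5(Z)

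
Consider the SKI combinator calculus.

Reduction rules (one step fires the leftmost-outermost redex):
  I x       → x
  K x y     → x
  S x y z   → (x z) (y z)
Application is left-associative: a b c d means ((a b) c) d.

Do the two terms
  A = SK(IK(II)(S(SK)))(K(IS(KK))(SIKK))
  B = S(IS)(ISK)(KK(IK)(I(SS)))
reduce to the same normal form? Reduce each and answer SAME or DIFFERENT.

Answer: DIFFERENT — A ⇓ S(KK), B ⇓ S(K(SS))(SK(K(SS)))

Working:
Term A:
  start: SK(IK(II)(S(SK)))(K(IS(KK))(SIKK))
  step 1: K(K(IS(KK))(SIKK))(IK(II)(S(SK))(K(IS(KK))(SIKK)))
  step 2: K(IS(KK))(SIKK)
  step 3: IS(KK)
  step 4: S(KK)

Term B:
  start: S(IS)(ISK)(KK(IK)(I(SS)))
  step 1: IS(KK(IK)(I(SS)))(ISK(KK(IK)(I(SS))))
  step 2: S(KK(IK)(I(SS)))(ISK(KK(IK)(I(SS))))
  step 3: S(K(I(SS)))(ISK(KK(IK)(I(SS))))
  step 4: S(K(SS))(ISK(KK(IK)(I(SS))))
  step 5: S(K(SS))(SK(KK(IK)(I(SS))))
  step 6: S(K(SS))(SK(K(I(SS))))
  step 7: S(K(SS))(SK(K(SS)))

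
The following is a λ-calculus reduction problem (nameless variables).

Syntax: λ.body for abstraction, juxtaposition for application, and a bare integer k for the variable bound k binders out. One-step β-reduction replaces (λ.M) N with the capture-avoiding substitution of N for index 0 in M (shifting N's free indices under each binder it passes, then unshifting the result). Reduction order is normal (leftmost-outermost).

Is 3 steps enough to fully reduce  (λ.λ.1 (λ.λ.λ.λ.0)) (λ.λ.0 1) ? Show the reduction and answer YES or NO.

  start: (λ.λ.1 (λ.λ.λ.λ.0)) (λ.λ.0 1)
  →1  λ.(λ.λ.0 1) (λ.λ.λ.λ.0)
  →2  λ.λ.0 (λ.λ.λ.λ.0)

Answer: YES — reaches normal form λ.λ.0 (λ.λ.λ.λ.0) in 2 ≤ 3 steps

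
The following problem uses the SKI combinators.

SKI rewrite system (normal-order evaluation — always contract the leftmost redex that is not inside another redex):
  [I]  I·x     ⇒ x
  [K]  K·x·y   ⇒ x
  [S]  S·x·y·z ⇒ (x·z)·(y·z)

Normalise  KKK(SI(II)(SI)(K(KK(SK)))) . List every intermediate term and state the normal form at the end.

Answer: normal form = KK  (in 7 steps)

Reduction:
  start: KKK(SI(II)(SI)(K(KK(SK))))
  →1  K(SI(II)(SI)(K(KK(SK))))
  →2  K(I(SI)(II(SI))(K(KK(SK))))
  →3  K(SI(II(SI))(K(KK(SK))))
  →4  K(I(K(KK(SK)))(II(SI)(K(KK(SK)))))
  →5  K(K(KK(SK))(II(SI)(K(KK(SK)))))
  →6  K(KK(SK))
  →7  KK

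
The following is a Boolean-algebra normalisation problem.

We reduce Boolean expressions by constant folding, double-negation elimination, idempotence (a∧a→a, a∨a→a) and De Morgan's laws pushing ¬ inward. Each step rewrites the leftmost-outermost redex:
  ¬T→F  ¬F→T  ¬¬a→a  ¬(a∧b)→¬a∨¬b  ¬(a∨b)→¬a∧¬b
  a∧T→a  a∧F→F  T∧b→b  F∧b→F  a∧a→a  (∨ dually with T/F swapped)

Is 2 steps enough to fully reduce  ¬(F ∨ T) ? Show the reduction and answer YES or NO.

Answer: NO — after 2 steps the term is T ∧ ¬T, not yet normal

Derivation:
  start: ¬(F ∨ T)
  →1  ¬F ∧ ¬T
  →2  T ∧ ¬T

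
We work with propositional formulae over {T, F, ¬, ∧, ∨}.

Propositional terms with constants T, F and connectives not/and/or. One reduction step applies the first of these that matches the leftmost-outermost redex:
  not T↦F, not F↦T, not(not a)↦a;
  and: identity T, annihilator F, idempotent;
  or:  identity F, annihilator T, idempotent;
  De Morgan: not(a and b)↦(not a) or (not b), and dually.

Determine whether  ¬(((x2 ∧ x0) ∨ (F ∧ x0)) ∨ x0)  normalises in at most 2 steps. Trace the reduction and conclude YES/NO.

  start: ¬(((x2 ∧ x0) ∨ (F ∧ x0)) ∨ x0)
  step 1: ¬((x2 ∧ x0) ∨ (F ∧ x0)) ∧ ¬x0
  step 2: (¬(x2 ∧ x0) ∧ ¬(F ∧ x0)) ∧ ¬x0

Answer: NO — after 2 steps the term is (¬(x2 ∧ x0) ∧ ¬(F ∧ x0)) ∧ ¬x0, not yet normal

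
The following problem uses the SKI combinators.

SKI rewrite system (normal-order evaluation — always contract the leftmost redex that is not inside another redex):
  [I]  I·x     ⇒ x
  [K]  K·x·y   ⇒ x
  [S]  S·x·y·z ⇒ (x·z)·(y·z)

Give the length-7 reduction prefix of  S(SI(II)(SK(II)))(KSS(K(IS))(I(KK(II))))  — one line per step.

  start: S(SI(II)(SK(II)))(KSS(K(IS))(I(KK(II))))
  [1] S(I(SK(II))(II(SK(II))))(KSS(K(IS))(I(KK(II))))
  [2] S(SK(II)(II(SK(II))))(KSS(K(IS))(I(KK(II))))
  [3] S(K(II(SK(II)))(II(II(SK(II)))))(KSS(K(IS))(I(KK(II))))
  [4] S(II(SK(II)))(KSS(K(IS))(I(KK(II))))
  [5] S(I(SK(II)))(KSS(K(IS))(I(KK(II))))
  [6] S(SK(II))(KSS(K(IS))(I(KK(II))))
  [7] S(SKI)(KSS(K(IS))(I(KK(II))))

Answer: after 7 steps: S(SKI)(KSS(K(IS))(I(KK(II))))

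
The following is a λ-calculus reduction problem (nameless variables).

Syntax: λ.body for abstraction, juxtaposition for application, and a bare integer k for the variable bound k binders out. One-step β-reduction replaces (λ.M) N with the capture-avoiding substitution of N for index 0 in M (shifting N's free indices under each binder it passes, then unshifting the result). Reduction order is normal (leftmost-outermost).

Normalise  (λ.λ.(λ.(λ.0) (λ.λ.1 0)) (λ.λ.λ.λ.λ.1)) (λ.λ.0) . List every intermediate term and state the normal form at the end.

  start: (λ.λ.(λ.(λ.0) (λ.λ.1 0)) (λ.λ.λ.λ.λ.1)) (λ.λ.0)
  step 1: λ.(λ.(λ.0) (λ.λ.1 0)) (λ.λ.λ.λ.λ.1)
  step 2: λ.(λ.0) (λ.λ.1 0)
  step 3: λ.λ.λ.1 0

Answer: normal form = λ.λ.λ.1 0  (in 3 steps)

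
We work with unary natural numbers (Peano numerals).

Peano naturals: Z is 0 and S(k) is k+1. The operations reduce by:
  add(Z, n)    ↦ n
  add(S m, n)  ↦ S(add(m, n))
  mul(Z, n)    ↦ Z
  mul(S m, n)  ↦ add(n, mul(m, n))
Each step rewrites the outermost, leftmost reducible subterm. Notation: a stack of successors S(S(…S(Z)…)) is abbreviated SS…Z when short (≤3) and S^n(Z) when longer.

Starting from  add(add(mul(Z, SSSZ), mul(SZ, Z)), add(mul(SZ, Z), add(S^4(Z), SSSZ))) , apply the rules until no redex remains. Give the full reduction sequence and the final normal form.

Answer: normal form = S^7(Z)  (in 15 steps)

Reduction:
  start: add(add(mul(Z, SSSZ), mul(SZ, Z)), add(mul(SZ, Z), add(S^4(Z), SSSZ)))
  [1] add(add(Z, mul(SZ, Z)), add(mul(SZ, Z), add(S^4(Z), SSSZ)))
  [2] add(mul(SZ, Z), add(mul(SZ, Z), add(S^4(Z), SSSZ)))
  [3] add(add(Z, mul(Z, Z)), add(mul(SZ, Z), add(S^4(Z), SSSZ)))
  [4] add(mul(Z, Z), add(mul(SZ, Z), add(S^4(Z), SSSZ)))
  [5] add(Z, add(mul(SZ, Z), add(S^4(Z), SSSZ)))
  [6] add(mul(SZ, Z), add(S^4(Z), SSSZ))
  [7] add(add(Z, mul(Z, Z)), add(S^4(Z), SSSZ))
  [8] add(mul(Z, Z), add(S^4(Z), SSSZ))
  [9] add(Z, add(S^4(Z), SSSZ))
  [10] add(S^4(Z), SSSZ)
  [11] S(add(SSSZ, SSSZ))
  [12] S(S(add(SSZ, SSSZ)))
  [13] S(S(S(add(SZ, SSSZ))))
  [14] S(S(S(S(add(Z, SSSZ)))))
  [15] S^7(Z)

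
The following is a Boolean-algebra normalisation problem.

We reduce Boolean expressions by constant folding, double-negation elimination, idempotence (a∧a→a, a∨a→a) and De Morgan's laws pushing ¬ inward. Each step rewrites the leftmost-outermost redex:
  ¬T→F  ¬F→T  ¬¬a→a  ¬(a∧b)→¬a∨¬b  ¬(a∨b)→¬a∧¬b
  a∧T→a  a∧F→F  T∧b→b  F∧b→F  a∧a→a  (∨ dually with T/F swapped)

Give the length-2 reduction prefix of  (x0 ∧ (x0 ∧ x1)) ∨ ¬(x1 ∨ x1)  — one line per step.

  start: (x0 ∧ (x0 ∧ x1)) ∨ ¬(x1 ∨ x1)
  step 1: (x0 ∧ (x0 ∧ x1)) ∨ (¬x1 ∧ ¬x1)
  step 2: (x0 ∧ (x0 ∧ x1)) ∨ ¬x1

Answer: after 2 steps: (x0 ∧ (x0 ∧ x1)) ∨ ¬x1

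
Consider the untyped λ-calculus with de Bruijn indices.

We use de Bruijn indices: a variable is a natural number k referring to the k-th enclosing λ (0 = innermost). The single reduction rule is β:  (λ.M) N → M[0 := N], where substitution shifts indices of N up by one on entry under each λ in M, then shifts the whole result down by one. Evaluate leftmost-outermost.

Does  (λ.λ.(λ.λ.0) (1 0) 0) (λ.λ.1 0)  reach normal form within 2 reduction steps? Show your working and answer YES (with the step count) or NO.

Answer: NO — after 2 steps the term is λ.(λ.0) 0, not yet normal

Working:
  start: (λ.λ.(λ.λ.0) (1 0) 0) (λ.λ.1 0)
  →1  λ.(λ.λ.0) ((λ.λ.1 0) 0) 0
  →2  λ.(λ.0) 0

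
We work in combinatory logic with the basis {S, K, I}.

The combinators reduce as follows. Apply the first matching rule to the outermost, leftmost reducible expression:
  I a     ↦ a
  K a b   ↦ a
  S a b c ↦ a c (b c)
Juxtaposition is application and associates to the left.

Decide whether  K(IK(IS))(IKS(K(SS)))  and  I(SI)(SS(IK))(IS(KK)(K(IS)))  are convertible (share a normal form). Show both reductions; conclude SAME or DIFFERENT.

Answer: SAME — A ⇓ KS, B ⇓ KS

Reduction:
Term A:
  start: K(IK(IS))(IKS(K(SS)))
  →1  IK(IS)
  →2  K(IS)
  →3  KS

Term B:
  start: I(SI)(SS(IK))(IS(KK)(K(IS)))
  →1  SI(SS(IK))(IS(KK)(K(IS)))
  →2  I(IS(KK)(K(IS)))(SS(IK)(IS(KK)(K(IS))))
  →3  IS(KK)(K(IS))(SS(IK)(IS(KK)(K(IS))))
  →4  S(KK)(K(IS))(SS(IK)(IS(KK)(K(IS))))
  →5  KK(SS(IK)(IS(KK)(K(IS))))(K(IS)(SS(IK)(IS(KK)(K(IS)))))
  →6  K(K(IS)(SS(IK)(IS(KK)(K(IS)))))
  →7  K(IS)
  →8  KS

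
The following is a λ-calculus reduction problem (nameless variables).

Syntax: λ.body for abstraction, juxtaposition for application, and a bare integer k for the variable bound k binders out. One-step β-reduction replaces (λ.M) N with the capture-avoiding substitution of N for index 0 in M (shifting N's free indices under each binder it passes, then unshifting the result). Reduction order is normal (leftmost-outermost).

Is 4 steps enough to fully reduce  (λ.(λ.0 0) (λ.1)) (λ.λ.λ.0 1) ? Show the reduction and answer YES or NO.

Answer: YES — reaches normal form λ.λ.λ.0 1 in 3 ≤ 4 steps

Derivation:
  start: (λ.(λ.0 0) (λ.1)) (λ.λ.λ.0 1)
  [1] (λ.0 0) (λ.λ.λ.λ.0 1)
  [2] (λ.λ.λ.λ.0 1) (λ.λ.λ.λ.0 1)
  [3] λ.λ.λ.0 1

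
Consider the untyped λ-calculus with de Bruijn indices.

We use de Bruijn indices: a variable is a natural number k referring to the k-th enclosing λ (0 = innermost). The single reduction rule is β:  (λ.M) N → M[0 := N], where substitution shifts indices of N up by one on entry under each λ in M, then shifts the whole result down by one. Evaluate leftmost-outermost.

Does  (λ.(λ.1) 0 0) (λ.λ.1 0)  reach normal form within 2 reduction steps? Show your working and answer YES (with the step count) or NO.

  start: (λ.(λ.1) 0 0) (λ.λ.1 0)
  [1] (λ.λ.λ.1 0) (λ.λ.1 0) (λ.λ.1 0)
  [2] (λ.λ.1 0) (λ.λ.1 0)

Answer: NO — after 2 steps the term is (λ.λ.1 0) (λ.λ.1 0), not yet normal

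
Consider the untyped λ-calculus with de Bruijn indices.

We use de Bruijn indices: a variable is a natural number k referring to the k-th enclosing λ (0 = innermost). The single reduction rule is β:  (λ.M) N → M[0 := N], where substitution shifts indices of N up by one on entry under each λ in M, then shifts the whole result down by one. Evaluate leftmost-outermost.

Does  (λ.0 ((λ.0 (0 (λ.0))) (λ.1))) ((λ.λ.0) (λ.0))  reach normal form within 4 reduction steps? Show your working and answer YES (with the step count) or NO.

Answer: NO — after 4 steps the term is (λ.(λ.λ.0) (λ.0)) ((λ.(λ.λ.0) (λ.0)) (λ.0)), not yet normal

Derivation:
  start: (λ.0 ((λ.0 (0 (λ.0))) (λ.1))) ((λ.λ.0) (λ.0))
  [1] (λ.λ.0) (λ.0) ((λ.0 (0 (λ.0))) (λ.(λ.λ.0) (λ.0)))
  [2] (λ.0) ((λ.0 (0 (λ.0))) (λ.(λ.λ.0) (λ.0)))
  [3] (λ.0 (0 (λ.0))) (λ.(λ.λ.0) (λ.0))
  [4] (λ.(λ.λ.0) (λ.0)) ((λ.(λ.λ.0) (λ.0)) (λ.0))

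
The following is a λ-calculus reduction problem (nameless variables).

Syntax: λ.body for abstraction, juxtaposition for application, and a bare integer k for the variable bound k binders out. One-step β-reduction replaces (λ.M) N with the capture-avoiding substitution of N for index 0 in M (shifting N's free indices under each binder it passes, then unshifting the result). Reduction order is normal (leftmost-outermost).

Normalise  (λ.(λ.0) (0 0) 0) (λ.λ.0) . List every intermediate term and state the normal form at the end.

Answer: normal form = λ.λ.0  (in 4 steps)

Reduction:
  start: (λ.(λ.0) (0 0) 0) (λ.λ.0)
  →1  (λ.0) ((λ.λ.0) (λ.λ.0)) (λ.λ.0)
  →2  (λ.λ.0) (λ.λ.0) (λ.λ.0)
  →3  (λ.0) (λ.λ.0)
  →4  λ.λ.0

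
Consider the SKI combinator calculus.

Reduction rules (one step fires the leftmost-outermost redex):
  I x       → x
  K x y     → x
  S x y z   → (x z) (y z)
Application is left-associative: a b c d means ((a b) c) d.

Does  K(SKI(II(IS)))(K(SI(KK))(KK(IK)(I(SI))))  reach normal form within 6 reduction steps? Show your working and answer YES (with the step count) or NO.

  start: K(SKI(II(IS)))(K(SI(KK))(KK(IK)(I(SI))))
  [1] SKI(II(IS))
  [2] K(II(IS))(I(II(IS)))
  [3] II(IS)
  [4] I(IS)
  [5] IS
  [6] S

Answer: YES — reaches normal form S in 6 ≤ 6 steps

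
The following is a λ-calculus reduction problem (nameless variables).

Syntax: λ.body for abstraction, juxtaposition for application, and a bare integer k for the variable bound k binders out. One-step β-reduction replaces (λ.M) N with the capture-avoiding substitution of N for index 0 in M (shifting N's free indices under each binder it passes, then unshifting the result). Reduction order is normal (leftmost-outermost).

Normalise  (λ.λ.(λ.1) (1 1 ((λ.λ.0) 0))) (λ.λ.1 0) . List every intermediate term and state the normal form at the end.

  start: (λ.λ.(λ.1) (1 1 ((λ.λ.0) 0))) (λ.λ.1 0)
  →1  λ.(λ.1) ((λ.λ.1 0) (λ.λ.1 0) ((λ.λ.0) 0))
  →2  λ.0

Answer: normal form = λ.0  (in 2 steps)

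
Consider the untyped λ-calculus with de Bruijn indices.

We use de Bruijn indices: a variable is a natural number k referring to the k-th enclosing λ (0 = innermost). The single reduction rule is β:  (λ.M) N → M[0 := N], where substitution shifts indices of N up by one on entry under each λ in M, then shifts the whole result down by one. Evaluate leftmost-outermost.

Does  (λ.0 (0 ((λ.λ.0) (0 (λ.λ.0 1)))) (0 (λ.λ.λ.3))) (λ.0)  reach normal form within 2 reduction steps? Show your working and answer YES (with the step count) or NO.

Answer: NO — after 2 steps the term is (λ.0) ((λ.λ.0) ((λ.0) (λ.λ.0 1))) ((λ.0) (λ.λ.λ.λ.0)), not yet normal

Reduction:
  start: (λ.0 (0 ((λ.λ.0) (0 (λ.λ.0 1)))) (0 (λ.λ.λ.3))) (λ.0)
  step 1: (λ.0) ((λ.0) ((λ.λ.0) ((λ.0) (λ.λ.0 1)))) ((λ.0) (λ.λ.λ.λ.0))
  step 2: (λ.0) ((λ.λ.0) ((λ.0) (λ.λ.0 1))) ((λ.0) (λ.λ.λ.λ.0))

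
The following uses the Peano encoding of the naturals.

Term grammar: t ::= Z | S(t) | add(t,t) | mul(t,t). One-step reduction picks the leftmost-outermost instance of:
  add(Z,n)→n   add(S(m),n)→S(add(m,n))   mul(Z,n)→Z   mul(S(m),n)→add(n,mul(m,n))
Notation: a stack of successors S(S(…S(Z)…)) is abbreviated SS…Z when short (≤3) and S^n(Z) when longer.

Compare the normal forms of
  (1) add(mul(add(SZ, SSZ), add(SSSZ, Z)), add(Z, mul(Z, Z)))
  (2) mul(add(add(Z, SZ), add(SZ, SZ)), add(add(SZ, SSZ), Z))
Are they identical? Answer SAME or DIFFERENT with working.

Term A:
  start: add(mul(add(SZ, SSZ), add(SSSZ, Z)), add(Z, mul(Z, Z)))
  →1  add(mul(S(add(Z, SSZ)), add(SSSZ, Z)), add(Z, mul(Z, Z)))
  →2  add(add(add(SSSZ, Z), mul(add(Z, SSZ), add(SSSZ, Z))), add(Z, mul(Z, Z)))
  →3  add(add(S(add(SSZ, Z)), mul(add(Z, SSZ), add(SSSZ, Z))), add(Z, mul(Z, Z)))
  →4  add(S(add(add(SSZ, Z), mul(add(Z, SSZ), add(SSSZ, Z)))), add(Z, mul(Z, Z)))
  →5  S(add(add(add(SSZ, Z), mul(add(Z, SSZ), add(SSSZ, Z))), add(Z, mul(Z, Z))))
  →6  S(add(add(S(add(SZ, Z)), mul(add(Z, SSZ), add(SSSZ, Z))), add(Z, mul(Z, Z))))
  →7  S(add(S(add(add(SZ, Z), mul(add(Z, SSZ), add(SSSZ, Z)))), add(Z, mul(Z, Z))))
  →8  S(S(add(add(add(SZ, Z), mul(add(Z, SSZ), add(SSSZ, Z))), add(Z, mul(Z, Z)))))
  →9  S(S(add(add(S(add(Z, Z)), mul(add(Z, SSZ), add(SSSZ, Z))), add(Z, mul(Z, Z)))))
  →10  S(S(add(S(add(add(Z, Z), mul(add(Z, SSZ), add(SSSZ, Z)))), add(Z, mul(Z, Z)))))
  →11  S(S(S(add(add(add(Z, Z), mul(add(Z, SSZ), add(SSSZ, Z))), add(Z, mul(Z, Z))))))
  →12  S(S(S(add(add(Z, mul(add(Z, SSZ), add(SSSZ, Z))), add(Z, mul(Z, Z))))))
  →13  S(S(S(add(mul(add(Z, SSZ), add(SSSZ, Z)), add(Z, mul(Z, Z))))))
  →14  S(S(S(add(mul(SSZ, add(SSSZ, Z)), add(Z, mul(Z, Z))))))
  →15  S(S(S(add(add(add(SSSZ, Z), mul(SZ, add(SSSZ, Z))), add(Z, mul(Z, Z))))))
  →16  S(S(S(add(add(S(add(SSZ, Z)), mul(SZ, add(SSSZ, Z))), add(Z, mul(Z, Z))))))
  →17  S(S(S(add(S(add(add(SSZ, Z), mul(SZ, add(SSSZ, Z)))), add(Z, mul(Z, Z))))))
  →18  S(S(S(S(add(add(add(SSZ, Z), mul(SZ, add(SSSZ, Z))), add(Z, mul(Z, Z)))))))
  →19  S(S(S(S(add(add(S(add(SZ, Z)), mul(SZ, add(SSSZ, Z))), add(Z, mul(Z, Z)))))))
  →20  S(S(S(S(add(S(add(add(SZ, Z), mul(SZ, add(SSSZ, Z)))), add(Z, mul(Z, Z)))))))
  →21  S(S(S(S(S(add(add(add(SZ, Z), mul(SZ, add(SSSZ, Z))), add(Z, mul(Z, Z))))))))
  →22  S(S(S(S(S(add(add(S(add(Z, Z)), mul(SZ, add(SSSZ, Z))), add(Z, mul(Z, Z))))))))
  →23  S(S(S(S(S(add(S(add(add(Z, Z), mul(SZ, add(SSSZ, Z)))), add(Z, mul(Z, Z))))))))
  →24  S(S(S(S(S(S(add(add(add(Z, Z), mul(SZ, add(SSSZ, Z))), add(Z, mul(Z, Z)))))))))
  →25  S(S(S(S(S(S(add(add(Z, mul(SZ, add(SSSZ, Z))), add(Z, mul(Z, Z)))))))))
  →26  S(S(S(S(S(S(add(mul(SZ, add(SSSZ, Z)), add(Z, mul(Z, Z)))))))))
  →27  S(S(S(S(S(S(add(add(add(SSSZ, Z), mul(Z, add(SSSZ, Z))), add(Z, mul(Z, Z)))))))))
  →28  S(S(S(S(S(S(add(add(S(add(SSZ, Z)), mul(Z, add(SSSZ, Z))), add(Z, mul(Z, Z)))))))))
  →29  S(S(S(S(S(S(add(S(add(add(SSZ, Z), mul(Z, add(SSSZ, Z)))), add(Z, mul(Z, Z)))))))))
  →30  S(S(S(S(S(S(S(add(add(add(SSZ, Z), mul(Z, add(SSSZ, Z))), add(Z, mul(Z, Z))))))))))
  →31  S(S(S(S(S(S(S(add(add(S(add(SZ, Z)), mul(Z, add(SSSZ, Z))), add(Z, mul(Z, Z))))))))))
  →32  S(S(S(S(S(S(S(add(S(add(add(SZ, Z), mul(Z, add(SSSZ, Z)))), add(Z, mul(Z, Z))))))))))
  →33  S(S(S(S(S(S(S(S(add(add(add(SZ, Z), mul(Z, add(SSSZ, Z))), add(Z, mul(Z, Z)))))))))))
  →34  S(S(S(S(S(S(S(S(add(add(S(add(Z, Z)), mul(Z, add(SSSZ, Z))), add(Z, mul(Z, Z)))))))))))
  →35  S(S(S(S(S(S(S(S(add(S(add(add(Z, Z), mul(Z, add(SSSZ, Z)))), add(Z, mul(Z, Z)))))))))))
  →36  S(S(S(S(S(S(S(S(S(add(add(add(Z, Z), mul(Z, add(SSSZ, Z))), add(Z, mul(Z, Z))))))))))))
  →37  S(S(S(S(S(S(S(S(S(add(add(Z, mul(Z, add(SSSZ, Z))), add(Z, mul(Z, Z))))))))))))
  →38  S(S(S(S(S(S(S(S(S(add(mul(Z, add(SSSZ, Z)), add(Z, mul(Z, Z))))))))))))
  →39  S(S(S(S(S(S(S(S(S(add(Z, add(Z, mul(Z, Z))))))))))))
  →40  S(S(S(S(S(S(S(S(S(add(Z, mul(Z, Z)))))))))))
  →41  S(S(S(S(S(S(S(S(S(mul(Z, Z))))))))))
  →42  S^9(Z)

Term B:
  start: mul(add(add(Z, SZ), add(SZ, SZ)), add(add(SZ, SSZ), Z))
  →1  mul(add(SZ, add(SZ, SZ)), add(add(SZ, SSZ), Z))
  →2  mul(S(add(Z, add(SZ, SZ))), add(add(SZ, SSZ), Z))
  →3  add(add(add(SZ, SSZ), Z), mul(add(Z, add(SZ, SZ)), add(add(SZ, SSZ), Z)))
  →4  add(add(S(add(Z, SSZ)), Z), mul(add(Z, add(SZ, SZ)), add(add(SZ, SSZ), Z)))
  →5  add(S(add(add(Z, SSZ), Z)), mul(add(Z, add(SZ, SZ)), add(add(SZ, SSZ), Z)))
  →6  S(add(add(add(Z, SSZ), Z), mul(add(Z, add(SZ, SZ)), add(add(SZ, SSZ), Z))))
  →7  S(add(add(SSZ, Z), mul(add(Z, add(SZ, SZ)), add(add(SZ, SSZ), Z))))
  →8  S(add(S(add(SZ, Z)), mul(add(Z, add(SZ, SZ)), add(add(SZ, SSZ), Z))))
  →9  S(S(add(add(SZ, Z), mul(add(Z, add(SZ, SZ)), add(add(SZ, SSZ), Z)))))
  →10  S(S(add(S(add(Z, Z)), mul(add(Z, add(SZ, SZ)), add(add(SZ, SSZ), Z)))))
  →11  S(S(S(add(add(Z, Z), mul(add(Z, add(SZ, SZ)), add(add(SZ, SSZ), Z))))))
  →12  S(S(S(add(Z, mul(add(Z, add(SZ, SZ)), add(add(SZ, SSZ), Z))))))
  →13  S(S(S(mul(add(Z, add(SZ, SZ)), add(add(SZ, SSZ), Z)))))
  →14  S(S(S(mul(add(SZ, SZ), add(add(SZ, SSZ), Z)))))
  →15  S(S(S(mul(S(add(Z, SZ)), add(add(SZ, SSZ), Z)))))
  →16  S(S(S(add(add(add(SZ, SSZ), Z), mul(add(Z, SZ), add(add(SZ, SSZ), Z))))))
  →17  S(S(S(add(add(S(add(Z, SSZ)), Z), mul(add(Z, SZ), add(add(SZ, SSZ), Z))))))
  →18  S(S(S(add(S(add(add(Z, SSZ), Z)), mul(add(Z, SZ), add(add(SZ, SSZ), Z))))))
  →19  S(S(S(S(add(add(add(Z, SSZ), Z), mul(add(Z, SZ), add(add(SZ, SSZ), Z)))))))
  →20  S(S(S(S(add(add(SSZ, Z), mul(add(Z, SZ), add(add(SZ, SSZ), Z)))))))
  →21  S(S(S(S(add(S(add(SZ, Z)), mul(add(Z, SZ), add(add(SZ, SSZ), Z)))))))
  →22  S(S(S(S(S(add(add(SZ, Z), mul(add(Z, SZ), add(add(SZ, SSZ), Z))))))))
  →23  S(S(S(S(S(add(S(add(Z, Z)), mul(add(Z, SZ), add(add(SZ, SSZ), Z))))))))
  →24  S(S(S(S(S(S(add(add(Z, Z), mul(add(Z, SZ), add(add(SZ, SSZ), Z)))))))))
  →25  S(S(S(S(S(S(add(Z, mul(add(Z, SZ), add(add(SZ, SSZ), Z)))))))))
  →26  S(S(S(S(S(S(mul(add(Z, SZ), add(add(SZ, SSZ), Z))))))))
  →27  S(S(S(S(S(S(mul(SZ, add(add(SZ, SSZ), Z))))))))
  →28  S(S(S(S(S(S(add(add(add(SZ, SSZ), Z), mul(Z, add(add(SZ, SSZ), Z)))))))))
  →29  S(S(S(S(S(S(add(add(S(add(Z, SSZ)), Z), mul(Z, add(add(SZ, SSZ), Z)))))))))
  →30  S(S(S(S(S(S(add(S(add(add(Z, SSZ), Z)), mul(Z, add(add(SZ, SSZ), Z)))))))))
  →31  S(S(S(S(S(S(S(add(add(add(Z, SSZ), Z), mul(Z, add(add(SZ, SSZ), Z))))))))))
  →32  S(S(S(S(S(S(S(add(add(SSZ, Z), mul(Z, add(add(SZ, SSZ), Z))))))))))
  →33  S(S(S(S(S(S(S(add(S(add(SZ, Z)), mul(Z, add(add(SZ, SSZ), Z))))))))))
  →34  S(S(S(S(S(S(S(S(add(add(SZ, Z), mul(Z, add(add(SZ, SSZ), Z)))))))))))
  →35  S(S(S(S(S(S(S(S(add(S(add(Z, Z)), mul(Z, add(add(SZ, SSZ), Z)))))))))))
  →36  S(S(S(S(S(S(S(S(S(add(add(Z, Z), mul(Z, add(add(SZ, SSZ), Z))))))))))))
  →37  S(S(S(S(S(S(S(S(S(add(Z, mul(Z, add(add(SZ, SSZ), Z))))))))))))
  →38  S(S(S(S(S(S(S(S(S(mul(Z, add(add(SZ, SSZ), Z)))))))))))
  →39  S^9(Z)

Answer: SAME — A ⇓ S^9(Z), B ⇓ S^9(Z)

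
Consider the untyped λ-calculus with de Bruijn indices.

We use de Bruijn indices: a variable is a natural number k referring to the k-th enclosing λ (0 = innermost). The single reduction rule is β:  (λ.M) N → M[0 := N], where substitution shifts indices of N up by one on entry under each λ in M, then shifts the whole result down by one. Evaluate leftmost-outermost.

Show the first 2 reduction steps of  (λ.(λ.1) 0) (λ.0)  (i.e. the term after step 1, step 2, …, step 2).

Answer: after 2 steps: λ.0

Working:
  start: (λ.(λ.1) 0) (λ.0)
  [1] (λ.λ.0) (λ.0)
  [2] λ.0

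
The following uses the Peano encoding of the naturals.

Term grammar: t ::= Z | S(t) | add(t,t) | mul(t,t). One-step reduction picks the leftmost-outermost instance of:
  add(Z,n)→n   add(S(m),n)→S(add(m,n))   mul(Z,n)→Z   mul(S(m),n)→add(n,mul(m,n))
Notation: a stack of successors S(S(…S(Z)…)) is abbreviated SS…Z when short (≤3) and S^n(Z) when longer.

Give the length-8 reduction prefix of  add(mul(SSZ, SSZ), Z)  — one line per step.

  start: add(mul(SSZ, SSZ), Z)
  →1  add(add(SSZ, mul(SZ, SSZ)), Z)
  →2  add(S(add(SZ, mul(SZ, SSZ))), Z)
  →3  S(add(add(SZ, mul(SZ, SSZ)), Z))
  →4  S(add(S(add(Z, mul(SZ, SSZ))), Z))
  →5  S(S(add(add(Z, mul(SZ, SSZ)), Z)))
  →6  S(S(add(mul(SZ, SSZ), Z)))
  →7  S(S(add(add(SSZ, mul(Z, SSZ)), Z)))
  →8  S(S(add(S(add(SZ, mul(Z, SSZ))), Z)))

Answer: after 8 steps: S(S(add(S(add(SZ, mul(Z, SSZ))), Z)))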